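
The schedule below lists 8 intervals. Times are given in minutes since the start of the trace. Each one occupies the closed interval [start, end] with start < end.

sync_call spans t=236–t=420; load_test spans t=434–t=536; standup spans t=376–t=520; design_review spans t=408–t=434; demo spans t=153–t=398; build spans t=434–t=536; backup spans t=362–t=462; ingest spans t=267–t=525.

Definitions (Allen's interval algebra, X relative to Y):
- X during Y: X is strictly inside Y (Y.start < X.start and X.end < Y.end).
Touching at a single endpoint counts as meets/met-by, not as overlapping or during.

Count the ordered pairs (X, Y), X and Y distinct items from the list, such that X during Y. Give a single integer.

5

Checking all 56 ordered pairs for relation 'during'; matching pairs in alphabetical order:
(backup, ingest): backup during ingest ✓
(design_review, backup): design_review during backup ✓
(design_review, ingest): design_review during ingest ✓
(design_review, standup): design_review during standup ✓
(standup, ingest): standup during ingest ✓
Count: 5.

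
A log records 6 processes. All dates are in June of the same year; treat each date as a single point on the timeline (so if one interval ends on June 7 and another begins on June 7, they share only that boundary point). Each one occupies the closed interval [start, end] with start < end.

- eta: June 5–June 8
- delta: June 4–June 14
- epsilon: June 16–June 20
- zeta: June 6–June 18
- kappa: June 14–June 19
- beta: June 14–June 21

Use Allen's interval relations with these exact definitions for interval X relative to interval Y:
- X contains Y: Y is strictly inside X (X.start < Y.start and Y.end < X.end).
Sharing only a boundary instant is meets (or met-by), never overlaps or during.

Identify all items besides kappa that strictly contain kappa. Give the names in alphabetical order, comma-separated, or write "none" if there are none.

Target kappa = [June 14, June 19].
beta [June 14, June 21] → started-by → no.
delta [June 4, June 14] → meets → no.
epsilon [June 16, June 20] → overlapped-by → no.
eta [June 5, June 8] → before → no.
zeta [June 6, June 18] → overlaps → no.
Result: none.

none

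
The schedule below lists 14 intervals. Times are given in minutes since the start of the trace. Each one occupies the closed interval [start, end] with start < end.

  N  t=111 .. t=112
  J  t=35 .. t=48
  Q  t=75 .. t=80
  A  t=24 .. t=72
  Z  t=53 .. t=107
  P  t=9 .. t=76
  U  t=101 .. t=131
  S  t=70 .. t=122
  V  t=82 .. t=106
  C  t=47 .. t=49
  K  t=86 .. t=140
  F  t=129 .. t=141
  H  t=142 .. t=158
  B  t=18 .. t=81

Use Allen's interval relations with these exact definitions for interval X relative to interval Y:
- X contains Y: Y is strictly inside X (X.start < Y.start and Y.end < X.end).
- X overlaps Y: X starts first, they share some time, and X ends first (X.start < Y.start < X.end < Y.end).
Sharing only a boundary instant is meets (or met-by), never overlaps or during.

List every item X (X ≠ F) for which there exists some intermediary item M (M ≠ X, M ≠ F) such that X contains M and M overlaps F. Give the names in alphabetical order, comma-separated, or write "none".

K

Target F = [t=129, t=141].
Intermediaries M with M overlaps F: K, U.
Via K — items with X contains K: none.
Via U — items with X contains U: K.
Union: K.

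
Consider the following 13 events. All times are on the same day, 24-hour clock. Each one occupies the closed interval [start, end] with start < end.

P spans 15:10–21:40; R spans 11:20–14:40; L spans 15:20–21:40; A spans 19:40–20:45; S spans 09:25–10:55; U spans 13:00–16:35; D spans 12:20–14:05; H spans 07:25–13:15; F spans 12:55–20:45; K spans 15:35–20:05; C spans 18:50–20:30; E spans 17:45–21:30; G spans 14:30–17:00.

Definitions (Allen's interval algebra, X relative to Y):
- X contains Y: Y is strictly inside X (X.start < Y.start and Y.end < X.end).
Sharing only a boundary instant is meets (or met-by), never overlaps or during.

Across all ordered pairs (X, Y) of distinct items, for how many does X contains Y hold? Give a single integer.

Checking all 156 ordered pairs for relation 'contains'; matching pairs in alphabetical order:
(E, A): E contains A ✓
(E, C): E contains C ✓
(F, C): F contains C ✓
(F, G): F contains G ✓
(F, K): F contains K ✓
(F, U): F contains U ✓
(H, S): H contains S ✓
(L, A): L contains A ✓
(L, C): L contains C ✓
(L, E): L contains E ✓
(L, K): L contains K ✓
(P, A): P contains A ✓
(P, C): P contains C ✓
(P, E): P contains E ✓
(P, K): P contains K ✓
(R, D): R contains D ✓
Count: 16.

16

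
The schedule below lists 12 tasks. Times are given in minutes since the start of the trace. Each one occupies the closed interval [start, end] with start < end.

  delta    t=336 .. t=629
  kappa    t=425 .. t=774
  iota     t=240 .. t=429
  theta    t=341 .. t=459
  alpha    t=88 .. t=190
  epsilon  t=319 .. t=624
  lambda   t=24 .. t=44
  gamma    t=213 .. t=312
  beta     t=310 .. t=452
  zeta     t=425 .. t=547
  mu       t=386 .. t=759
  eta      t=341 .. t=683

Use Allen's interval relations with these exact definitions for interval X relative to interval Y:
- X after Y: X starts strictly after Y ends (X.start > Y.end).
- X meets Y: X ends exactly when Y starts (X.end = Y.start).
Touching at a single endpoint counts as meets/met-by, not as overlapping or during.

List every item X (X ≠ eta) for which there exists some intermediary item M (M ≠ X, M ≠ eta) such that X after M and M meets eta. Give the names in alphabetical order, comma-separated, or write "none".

none

Target eta = [t=341, t=683].
Intermediaries M with M meets eta: none.
Union: none.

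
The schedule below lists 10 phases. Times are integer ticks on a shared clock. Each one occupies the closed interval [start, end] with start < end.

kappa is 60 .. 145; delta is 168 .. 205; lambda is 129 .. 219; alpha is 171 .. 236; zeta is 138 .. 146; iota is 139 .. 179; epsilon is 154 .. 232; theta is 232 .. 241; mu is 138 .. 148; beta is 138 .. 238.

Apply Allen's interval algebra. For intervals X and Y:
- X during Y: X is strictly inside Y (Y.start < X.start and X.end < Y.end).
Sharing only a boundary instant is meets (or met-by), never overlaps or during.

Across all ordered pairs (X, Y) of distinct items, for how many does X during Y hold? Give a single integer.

Checking all 90 ordered pairs for relation 'during'; matching pairs in alphabetical order:
(alpha, beta): alpha during beta ✓
(delta, beta): delta during beta ✓
(delta, epsilon): delta during epsilon ✓
(delta, lambda): delta during lambda ✓
(epsilon, beta): epsilon during beta ✓
(iota, beta): iota during beta ✓
(iota, lambda): iota during lambda ✓
(mu, lambda): mu during lambda ✓
(zeta, lambda): zeta during lambda ✓
Count: 9.

9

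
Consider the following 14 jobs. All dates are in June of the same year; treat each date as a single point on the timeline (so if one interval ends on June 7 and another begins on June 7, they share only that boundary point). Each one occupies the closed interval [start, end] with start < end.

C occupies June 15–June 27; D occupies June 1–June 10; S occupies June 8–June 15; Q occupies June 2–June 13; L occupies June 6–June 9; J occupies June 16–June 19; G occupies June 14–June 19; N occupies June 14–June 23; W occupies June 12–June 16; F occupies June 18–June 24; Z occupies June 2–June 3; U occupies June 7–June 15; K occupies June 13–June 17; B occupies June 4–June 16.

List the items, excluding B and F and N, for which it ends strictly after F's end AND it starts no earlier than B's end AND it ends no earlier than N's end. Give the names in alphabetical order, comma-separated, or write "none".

Conditions: its end is strictly after F's end (X.end > June 24) AND its start is no earlier than B's end (X.start >= June 16) AND its end is no earlier than N's end (X.end >= June 23).
C: end June 27 > June 24? ✓; start June 15 >= June 16? ✗; end June 27 >= June 23? ✓ → no.
D: end June 10 > June 24? ✗; start June 1 >= June 16? ✗; end June 10 >= June 23? ✗ → no.
G: end June 19 > June 24? ✗; start June 14 >= June 16? ✗; end June 19 >= June 23? ✗ → no.
J: end June 19 > June 24? ✗; start June 16 >= June 16? ✓; end June 19 >= June 23? ✗ → no.
K: end June 17 > June 24? ✗; start June 13 >= June 16? ✗; end June 17 >= June 23? ✗ → no.
L: end June 9 > June 24? ✗; start June 6 >= June 16? ✗; end June 9 >= June 23? ✗ → no.
Q: end June 13 > June 24? ✗; start June 2 >= June 16? ✗; end June 13 >= June 23? ✗ → no.
S: end June 15 > June 24? ✗; start June 8 >= June 16? ✗; end June 15 >= June 23? ✗ → no.
U: end June 15 > June 24? ✗; start June 7 >= June 16? ✗; end June 15 >= June 23? ✗ → no.
W: end June 16 > June 24? ✗; start June 12 >= June 16? ✗; end June 16 >= June 23? ✗ → no.
Z: end June 3 > June 24? ✗; start June 2 >= June 16? ✗; end June 3 >= June 23? ✗ → no.
Result: none.

none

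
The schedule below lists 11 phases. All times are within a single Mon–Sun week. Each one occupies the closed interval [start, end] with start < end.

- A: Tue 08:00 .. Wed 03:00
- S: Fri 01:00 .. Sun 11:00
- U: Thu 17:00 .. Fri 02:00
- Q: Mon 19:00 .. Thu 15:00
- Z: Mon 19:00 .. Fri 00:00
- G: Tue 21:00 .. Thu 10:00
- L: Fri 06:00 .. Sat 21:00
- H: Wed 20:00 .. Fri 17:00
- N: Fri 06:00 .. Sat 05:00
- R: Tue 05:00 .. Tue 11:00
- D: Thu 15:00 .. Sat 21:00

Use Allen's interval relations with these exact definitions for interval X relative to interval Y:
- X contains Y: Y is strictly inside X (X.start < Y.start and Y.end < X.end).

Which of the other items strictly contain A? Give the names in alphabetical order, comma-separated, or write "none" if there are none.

Target A = [Tue 08:00, Wed 03:00].
D [Thu 15:00, Sat 21:00] → after → no.
G [Tue 21:00, Thu 10:00] → overlapped-by → no.
H [Wed 20:00, Fri 17:00] → after → no.
L [Fri 06:00, Sat 21:00] → after → no.
N [Fri 06:00, Sat 05:00] → after → no.
Q [Mon 19:00, Thu 15:00] → contains → yes.
R [Tue 05:00, Tue 11:00] → overlaps → no.
S [Fri 01:00, Sun 11:00] → after → no.
U [Thu 17:00, Fri 02:00] → after → no.
Z [Mon 19:00, Fri 00:00] → contains → yes.
Result: Q, Z.

Q, Z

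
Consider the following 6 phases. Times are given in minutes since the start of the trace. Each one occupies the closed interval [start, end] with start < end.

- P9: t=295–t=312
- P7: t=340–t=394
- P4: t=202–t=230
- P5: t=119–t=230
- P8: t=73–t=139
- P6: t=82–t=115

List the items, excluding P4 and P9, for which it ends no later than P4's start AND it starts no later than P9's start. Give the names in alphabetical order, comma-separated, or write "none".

Conditions: its end is no later than P4's start (X.end <= t=202) AND its start is no later than P9's start (X.start <= t=295).
P5: end t=230 <= t=202? ✗; start t=119 <= t=295? ✓ → no.
P6: end t=115 <= t=202? ✓; start t=82 <= t=295? ✓ → yes.
P7: end t=394 <= t=202? ✗; start t=340 <= t=295? ✗ → no.
P8: end t=139 <= t=202? ✓; start t=73 <= t=295? ✓ → yes.
Result: P6, P8.

P6, P8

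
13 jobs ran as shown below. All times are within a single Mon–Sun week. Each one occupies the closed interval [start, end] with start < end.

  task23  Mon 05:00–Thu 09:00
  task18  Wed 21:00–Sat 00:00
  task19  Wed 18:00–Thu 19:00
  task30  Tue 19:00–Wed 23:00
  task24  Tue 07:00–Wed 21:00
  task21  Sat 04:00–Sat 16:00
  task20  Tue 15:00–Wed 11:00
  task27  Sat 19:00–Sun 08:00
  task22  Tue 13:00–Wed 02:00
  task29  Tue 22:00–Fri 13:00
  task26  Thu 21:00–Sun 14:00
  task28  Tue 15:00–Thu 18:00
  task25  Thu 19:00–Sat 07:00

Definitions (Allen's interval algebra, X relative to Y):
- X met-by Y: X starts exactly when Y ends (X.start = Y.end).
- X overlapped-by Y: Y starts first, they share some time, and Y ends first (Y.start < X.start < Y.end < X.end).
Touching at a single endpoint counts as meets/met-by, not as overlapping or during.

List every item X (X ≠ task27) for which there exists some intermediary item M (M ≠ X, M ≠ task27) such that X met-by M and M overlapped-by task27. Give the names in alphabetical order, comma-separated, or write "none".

Target task27 = [Sat 19:00, Sun 08:00].
Intermediaries M with M overlapped-by task27: none.
Union: none.

none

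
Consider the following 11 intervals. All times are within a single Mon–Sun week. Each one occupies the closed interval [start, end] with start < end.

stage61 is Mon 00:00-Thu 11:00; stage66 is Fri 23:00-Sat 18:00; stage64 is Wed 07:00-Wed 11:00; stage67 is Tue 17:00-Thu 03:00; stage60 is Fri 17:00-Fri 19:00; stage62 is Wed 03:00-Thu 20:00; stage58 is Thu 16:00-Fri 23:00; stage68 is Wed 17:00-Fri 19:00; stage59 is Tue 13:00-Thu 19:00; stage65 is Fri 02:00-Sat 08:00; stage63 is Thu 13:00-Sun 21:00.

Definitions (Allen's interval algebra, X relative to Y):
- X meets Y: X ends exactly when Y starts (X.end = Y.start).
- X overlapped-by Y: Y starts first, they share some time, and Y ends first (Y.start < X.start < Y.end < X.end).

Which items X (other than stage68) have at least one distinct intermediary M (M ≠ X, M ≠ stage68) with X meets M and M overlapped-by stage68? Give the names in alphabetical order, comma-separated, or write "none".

Target stage68 = [Wed 17:00, Fri 19:00].
Intermediaries M with M overlapped-by stage68: stage58, stage63, stage65.
Via stage58 — items with X meets stage58: none.
Via stage63 — items with X meets stage63: none.
Via stage65 — items with X meets stage65: none.
Union: none.

none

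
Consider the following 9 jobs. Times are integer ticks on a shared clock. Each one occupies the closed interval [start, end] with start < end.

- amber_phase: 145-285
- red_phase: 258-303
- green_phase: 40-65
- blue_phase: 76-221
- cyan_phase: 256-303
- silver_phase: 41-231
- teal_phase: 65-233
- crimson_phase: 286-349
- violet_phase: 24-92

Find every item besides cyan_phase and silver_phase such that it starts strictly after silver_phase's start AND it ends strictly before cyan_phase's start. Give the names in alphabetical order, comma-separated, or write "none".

Conditions: its start is strictly after silver_phase's start (X.start > 41) AND its end is strictly before cyan_phase's start (X.end < 256).
amber_phase: start 145 > 41? ✓; end 285 < 256? ✗ → no.
blue_phase: start 76 > 41? ✓; end 221 < 256? ✓ → yes.
crimson_phase: start 286 > 41? ✓; end 349 < 256? ✗ → no.
green_phase: start 40 > 41? ✗; end 65 < 256? ✓ → no.
red_phase: start 258 > 41? ✓; end 303 < 256? ✗ → no.
teal_phase: start 65 > 41? ✓; end 233 < 256? ✓ → yes.
violet_phase: start 24 > 41? ✗; end 92 < 256? ✓ → no.
Result: blue_phase, teal_phase.

blue_phase, teal_phase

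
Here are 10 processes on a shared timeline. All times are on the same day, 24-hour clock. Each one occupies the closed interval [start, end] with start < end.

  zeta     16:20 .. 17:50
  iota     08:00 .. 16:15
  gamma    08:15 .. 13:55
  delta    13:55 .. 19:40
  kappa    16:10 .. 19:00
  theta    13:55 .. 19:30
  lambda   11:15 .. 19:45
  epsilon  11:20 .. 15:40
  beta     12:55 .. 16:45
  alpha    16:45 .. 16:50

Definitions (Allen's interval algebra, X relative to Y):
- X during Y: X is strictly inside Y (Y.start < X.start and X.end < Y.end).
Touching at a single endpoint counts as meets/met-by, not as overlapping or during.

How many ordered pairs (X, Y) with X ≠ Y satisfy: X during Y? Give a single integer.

Checking all 90 ordered pairs for relation 'during'; matching pairs in alphabetical order:
(alpha, delta): alpha during delta ✓
(alpha, kappa): alpha during kappa ✓
(alpha, lambda): alpha during lambda ✓
(alpha, theta): alpha during theta ✓
(alpha, zeta): alpha during zeta ✓
(beta, lambda): beta during lambda ✓
(delta, lambda): delta during lambda ✓
(epsilon, iota): epsilon during iota ✓
(epsilon, lambda): epsilon during lambda ✓
(gamma, iota): gamma during iota ✓
(kappa, delta): kappa during delta ✓
(kappa, lambda): kappa during lambda ✓
(kappa, theta): kappa during theta ✓
(theta, lambda): theta during lambda ✓
(zeta, delta): zeta during delta ✓
(zeta, kappa): zeta during kappa ✓
(zeta, lambda): zeta during lambda ✓
(zeta, theta): zeta during theta ✓
Count: 18.

18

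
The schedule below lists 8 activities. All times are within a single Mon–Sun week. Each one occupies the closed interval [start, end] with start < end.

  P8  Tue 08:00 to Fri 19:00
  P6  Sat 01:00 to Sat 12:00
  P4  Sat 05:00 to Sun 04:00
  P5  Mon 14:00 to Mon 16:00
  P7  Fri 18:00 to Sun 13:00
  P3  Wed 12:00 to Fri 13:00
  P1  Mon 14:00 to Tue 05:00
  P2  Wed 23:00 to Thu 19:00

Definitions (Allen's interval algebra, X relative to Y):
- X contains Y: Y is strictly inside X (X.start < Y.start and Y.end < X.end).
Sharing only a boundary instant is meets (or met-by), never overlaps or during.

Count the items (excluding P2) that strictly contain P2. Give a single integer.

2

Target P2 = [Wed 23:00, Thu 19:00].
P1 [Mon 14:00, Tue 05:00] → before → no.
P3 [Wed 12:00, Fri 13:00] → contains → counts.
P4 [Sat 05:00, Sun 04:00] → after → no.
P5 [Mon 14:00, Mon 16:00] → before → no.
P6 [Sat 01:00, Sat 12:00] → after → no.
P7 [Fri 18:00, Sun 13:00] → after → no.
P8 [Tue 08:00, Fri 19:00] → contains → counts.
Total: 2.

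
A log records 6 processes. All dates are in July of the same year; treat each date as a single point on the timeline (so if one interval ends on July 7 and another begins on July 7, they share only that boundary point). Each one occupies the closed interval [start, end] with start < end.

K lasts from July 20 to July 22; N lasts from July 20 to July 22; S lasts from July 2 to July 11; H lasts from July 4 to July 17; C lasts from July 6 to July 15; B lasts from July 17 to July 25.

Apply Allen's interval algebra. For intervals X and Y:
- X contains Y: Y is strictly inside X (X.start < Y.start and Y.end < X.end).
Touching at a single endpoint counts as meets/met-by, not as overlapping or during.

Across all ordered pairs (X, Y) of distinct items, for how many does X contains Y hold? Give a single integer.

3

Checking all 30 ordered pairs for relation 'contains'; matching pairs in alphabetical order:
(B, K): B contains K ✓
(B, N): B contains N ✓
(H, C): H contains C ✓
Count: 3.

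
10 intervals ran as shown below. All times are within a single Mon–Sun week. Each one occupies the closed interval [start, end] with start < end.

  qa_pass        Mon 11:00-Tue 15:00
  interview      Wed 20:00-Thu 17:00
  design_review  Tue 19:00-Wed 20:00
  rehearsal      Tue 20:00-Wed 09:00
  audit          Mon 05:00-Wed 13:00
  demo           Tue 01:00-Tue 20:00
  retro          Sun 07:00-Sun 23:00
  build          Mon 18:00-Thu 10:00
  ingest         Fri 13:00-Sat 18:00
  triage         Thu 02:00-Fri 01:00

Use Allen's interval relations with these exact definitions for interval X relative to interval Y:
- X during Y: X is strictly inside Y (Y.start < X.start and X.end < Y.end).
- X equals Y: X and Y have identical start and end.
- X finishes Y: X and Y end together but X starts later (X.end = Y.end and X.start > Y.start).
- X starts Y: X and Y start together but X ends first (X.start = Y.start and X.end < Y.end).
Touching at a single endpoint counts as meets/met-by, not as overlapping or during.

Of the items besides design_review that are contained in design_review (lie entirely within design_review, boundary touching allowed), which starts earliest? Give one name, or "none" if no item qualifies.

rehearsal

Target design_review = [Tue 19:00, Wed 20:00].
audit [Mon 05:00, Wed 13:00] → overlaps → excluded.
build [Mon 18:00, Thu 10:00] → contains → excluded.
demo [Tue 01:00, Tue 20:00] → overlaps → excluded.
ingest [Fri 13:00, Sat 18:00] → after → excluded.
interview [Wed 20:00, Thu 17:00] → met-by → excluded.
qa_pass [Mon 11:00, Tue 15:00] → before → excluded.
rehearsal [Tue 20:00, Wed 09:00] → during → candidate.
retro [Sun 07:00, Sun 23:00] → after → excluded.
triage [Thu 02:00, Fri 01:00] → after → excluded.
Among candidates, earliest start is Tue 20:00 → rehearsal.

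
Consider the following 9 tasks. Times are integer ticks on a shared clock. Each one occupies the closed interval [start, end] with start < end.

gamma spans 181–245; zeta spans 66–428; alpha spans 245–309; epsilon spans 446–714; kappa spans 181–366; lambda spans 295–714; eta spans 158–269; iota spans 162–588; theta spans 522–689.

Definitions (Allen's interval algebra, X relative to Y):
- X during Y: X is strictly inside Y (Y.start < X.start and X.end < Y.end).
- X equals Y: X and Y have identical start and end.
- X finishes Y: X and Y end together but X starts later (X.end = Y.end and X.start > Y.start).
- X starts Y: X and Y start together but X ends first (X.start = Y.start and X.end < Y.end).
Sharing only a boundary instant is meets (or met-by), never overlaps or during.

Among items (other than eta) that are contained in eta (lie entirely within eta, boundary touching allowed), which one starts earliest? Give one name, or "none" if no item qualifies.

Target eta = [158, 269].
alpha [245, 309] → overlapped-by → excluded.
epsilon [446, 714] → after → excluded.
gamma [181, 245] → during → candidate.
iota [162, 588] → overlapped-by → excluded.
kappa [181, 366] → overlapped-by → excluded.
lambda [295, 714] → after → excluded.
theta [522, 689] → after → excluded.
zeta [66, 428] → contains → excluded.
Among candidates, earliest start is 181 → gamma.

gamma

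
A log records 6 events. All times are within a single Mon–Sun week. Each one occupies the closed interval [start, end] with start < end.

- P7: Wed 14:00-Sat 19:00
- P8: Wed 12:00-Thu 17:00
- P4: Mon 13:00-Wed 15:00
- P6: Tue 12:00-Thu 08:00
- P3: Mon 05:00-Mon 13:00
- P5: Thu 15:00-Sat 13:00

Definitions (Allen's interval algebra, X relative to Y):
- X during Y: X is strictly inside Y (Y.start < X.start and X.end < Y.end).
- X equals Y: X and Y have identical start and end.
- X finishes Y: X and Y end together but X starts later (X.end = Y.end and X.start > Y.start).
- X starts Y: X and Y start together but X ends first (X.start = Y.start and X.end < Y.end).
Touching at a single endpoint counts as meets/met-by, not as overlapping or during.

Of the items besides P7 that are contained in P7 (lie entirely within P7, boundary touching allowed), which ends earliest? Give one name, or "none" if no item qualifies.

Target P7 = [Wed 14:00, Sat 19:00].
P3 [Mon 05:00, Mon 13:00] → before → excluded.
P4 [Mon 13:00, Wed 15:00] → overlaps → excluded.
P5 [Thu 15:00, Sat 13:00] → during → candidate.
P6 [Tue 12:00, Thu 08:00] → overlaps → excluded.
P8 [Wed 12:00, Thu 17:00] → overlaps → excluded.
Among candidates, earliest end is Sat 13:00 → P5.

P5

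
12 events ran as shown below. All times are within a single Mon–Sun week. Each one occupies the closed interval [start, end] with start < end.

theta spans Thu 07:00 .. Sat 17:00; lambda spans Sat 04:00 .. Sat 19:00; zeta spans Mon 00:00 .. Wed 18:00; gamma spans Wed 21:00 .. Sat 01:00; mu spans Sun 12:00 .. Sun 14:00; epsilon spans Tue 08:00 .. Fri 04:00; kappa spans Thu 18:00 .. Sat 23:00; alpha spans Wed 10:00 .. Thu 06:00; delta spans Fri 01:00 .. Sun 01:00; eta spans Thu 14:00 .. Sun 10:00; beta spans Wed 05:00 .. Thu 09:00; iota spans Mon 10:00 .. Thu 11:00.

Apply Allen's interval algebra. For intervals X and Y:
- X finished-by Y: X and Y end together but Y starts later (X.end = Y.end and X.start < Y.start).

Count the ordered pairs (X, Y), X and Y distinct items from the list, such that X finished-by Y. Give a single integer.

0

Checking all 132 ordered pairs for relation 'finished-by'; matching pairs in alphabetical order:
No pair satisfies it.
Count: 0.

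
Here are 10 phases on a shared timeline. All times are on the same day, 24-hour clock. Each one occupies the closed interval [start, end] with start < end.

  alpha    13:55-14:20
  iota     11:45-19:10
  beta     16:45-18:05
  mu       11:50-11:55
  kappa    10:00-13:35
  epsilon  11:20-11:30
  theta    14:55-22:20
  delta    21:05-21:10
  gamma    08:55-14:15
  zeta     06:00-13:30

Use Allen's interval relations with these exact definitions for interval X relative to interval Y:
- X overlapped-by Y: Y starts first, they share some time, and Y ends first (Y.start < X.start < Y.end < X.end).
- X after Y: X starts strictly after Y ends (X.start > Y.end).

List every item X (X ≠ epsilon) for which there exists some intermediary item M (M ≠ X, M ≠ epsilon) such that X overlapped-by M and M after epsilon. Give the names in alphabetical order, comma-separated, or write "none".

theta

Target epsilon = [11:20, 11:30].
Intermediaries M with M after epsilon: alpha, beta, delta, iota, mu, theta.
Via alpha — items with X overlapped-by alpha: none.
Via beta — items with X overlapped-by beta: none.
Via delta — items with X overlapped-by delta: none.
Via iota — items with X overlapped-by iota: theta.
Via mu — items with X overlapped-by mu: none.
Via theta — items with X overlapped-by theta: none.
Union: theta.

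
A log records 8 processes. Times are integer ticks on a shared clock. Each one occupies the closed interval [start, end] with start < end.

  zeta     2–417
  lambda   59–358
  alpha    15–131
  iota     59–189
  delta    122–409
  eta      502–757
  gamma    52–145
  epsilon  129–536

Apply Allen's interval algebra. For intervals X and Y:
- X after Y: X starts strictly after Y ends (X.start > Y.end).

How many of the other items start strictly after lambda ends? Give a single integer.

Target lambda = [59, 358].
alpha [15, 131] → overlaps → no.
delta [122, 409] → overlapped-by → no.
epsilon [129, 536] → overlapped-by → no.
eta [502, 757] → after → counts.
gamma [52, 145] → overlaps → no.
iota [59, 189] → starts → no.
zeta [2, 417] → contains → no.
Total: 1.

1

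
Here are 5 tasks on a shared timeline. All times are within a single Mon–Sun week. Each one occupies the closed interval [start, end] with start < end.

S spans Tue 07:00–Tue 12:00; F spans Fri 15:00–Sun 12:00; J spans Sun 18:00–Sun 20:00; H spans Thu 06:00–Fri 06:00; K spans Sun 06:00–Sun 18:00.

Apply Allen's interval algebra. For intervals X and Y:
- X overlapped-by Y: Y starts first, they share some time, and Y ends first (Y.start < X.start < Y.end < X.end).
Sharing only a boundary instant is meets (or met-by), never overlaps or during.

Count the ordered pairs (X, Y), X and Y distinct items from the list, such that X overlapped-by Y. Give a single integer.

Checking all 20 ordered pairs for relation 'overlapped-by'; matching pairs in alphabetical order:
(K, F): K overlapped-by F ✓
Count: 1.

1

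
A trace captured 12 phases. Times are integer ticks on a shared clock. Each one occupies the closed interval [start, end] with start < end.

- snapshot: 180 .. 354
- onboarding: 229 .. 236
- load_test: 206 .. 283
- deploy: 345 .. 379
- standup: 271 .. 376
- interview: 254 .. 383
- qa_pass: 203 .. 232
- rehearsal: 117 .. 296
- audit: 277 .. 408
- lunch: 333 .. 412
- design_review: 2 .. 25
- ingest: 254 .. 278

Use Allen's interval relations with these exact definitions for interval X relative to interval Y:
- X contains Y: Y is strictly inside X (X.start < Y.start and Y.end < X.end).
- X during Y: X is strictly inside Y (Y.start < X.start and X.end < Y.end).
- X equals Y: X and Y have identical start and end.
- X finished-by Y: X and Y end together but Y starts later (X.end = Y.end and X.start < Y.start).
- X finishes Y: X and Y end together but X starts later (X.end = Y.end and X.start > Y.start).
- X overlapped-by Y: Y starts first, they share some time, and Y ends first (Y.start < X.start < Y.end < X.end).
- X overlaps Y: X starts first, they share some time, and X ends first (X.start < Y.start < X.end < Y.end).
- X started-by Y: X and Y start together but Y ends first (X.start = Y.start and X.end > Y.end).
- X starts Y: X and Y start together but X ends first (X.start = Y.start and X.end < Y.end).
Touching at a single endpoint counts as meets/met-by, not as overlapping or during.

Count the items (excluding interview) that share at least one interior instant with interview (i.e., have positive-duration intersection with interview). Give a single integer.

8

Target interview = [254, 383].
audit [277, 408] → overlapped-by → counts.
deploy [345, 379] → during → counts.
design_review [2, 25] → before → no.
ingest [254, 278] → starts → counts.
load_test [206, 283] → overlaps → counts.
lunch [333, 412] → overlapped-by → counts.
onboarding [229, 236] → before → no.
qa_pass [203, 232] → before → no.
rehearsal [117, 296] → overlaps → counts.
snapshot [180, 354] → overlaps → counts.
standup [271, 376] → during → counts.
Total: 8.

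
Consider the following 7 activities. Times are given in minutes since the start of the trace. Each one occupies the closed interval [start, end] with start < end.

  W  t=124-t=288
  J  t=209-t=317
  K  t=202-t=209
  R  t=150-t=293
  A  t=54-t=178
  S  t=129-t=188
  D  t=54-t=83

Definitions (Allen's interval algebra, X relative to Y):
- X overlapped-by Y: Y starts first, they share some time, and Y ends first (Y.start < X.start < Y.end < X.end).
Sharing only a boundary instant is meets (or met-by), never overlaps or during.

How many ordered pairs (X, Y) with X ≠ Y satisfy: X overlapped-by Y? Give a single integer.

7

Checking all 42 ordered pairs for relation 'overlapped-by'; matching pairs in alphabetical order:
(J, R): J overlapped-by R ✓
(J, W): J overlapped-by W ✓
(R, A): R overlapped-by A ✓
(R, S): R overlapped-by S ✓
(R, W): R overlapped-by W ✓
(S, A): S overlapped-by A ✓
(W, A): W overlapped-by A ✓
Count: 7.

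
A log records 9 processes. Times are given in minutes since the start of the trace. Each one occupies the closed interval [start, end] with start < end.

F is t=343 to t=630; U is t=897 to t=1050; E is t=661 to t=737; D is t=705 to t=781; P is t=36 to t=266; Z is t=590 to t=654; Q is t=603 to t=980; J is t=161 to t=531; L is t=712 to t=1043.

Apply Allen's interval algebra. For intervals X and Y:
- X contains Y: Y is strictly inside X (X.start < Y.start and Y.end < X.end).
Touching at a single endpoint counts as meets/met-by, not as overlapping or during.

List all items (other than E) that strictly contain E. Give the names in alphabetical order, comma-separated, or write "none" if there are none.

Target E = [t=661, t=737].
D [t=705, t=781] → overlapped-by → no.
F [t=343, t=630] → before → no.
J [t=161, t=531] → before → no.
L [t=712, t=1043] → overlapped-by → no.
P [t=36, t=266] → before → no.
Q [t=603, t=980] → contains → yes.
U [t=897, t=1050] → after → no.
Z [t=590, t=654] → before → no.
Result: Q.

Q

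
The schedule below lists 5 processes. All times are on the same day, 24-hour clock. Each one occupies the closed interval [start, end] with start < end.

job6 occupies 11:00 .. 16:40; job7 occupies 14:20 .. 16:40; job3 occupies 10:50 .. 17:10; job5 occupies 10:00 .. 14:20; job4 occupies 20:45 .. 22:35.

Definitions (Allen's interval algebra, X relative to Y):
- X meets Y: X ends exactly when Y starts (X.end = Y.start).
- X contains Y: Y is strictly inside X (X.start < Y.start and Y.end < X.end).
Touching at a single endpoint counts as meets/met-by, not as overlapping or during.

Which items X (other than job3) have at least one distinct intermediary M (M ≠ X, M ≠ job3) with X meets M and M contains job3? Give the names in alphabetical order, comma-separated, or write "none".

Target job3 = [10:50, 17:10].
Intermediaries M with M contains job3: none.
Union: none.

none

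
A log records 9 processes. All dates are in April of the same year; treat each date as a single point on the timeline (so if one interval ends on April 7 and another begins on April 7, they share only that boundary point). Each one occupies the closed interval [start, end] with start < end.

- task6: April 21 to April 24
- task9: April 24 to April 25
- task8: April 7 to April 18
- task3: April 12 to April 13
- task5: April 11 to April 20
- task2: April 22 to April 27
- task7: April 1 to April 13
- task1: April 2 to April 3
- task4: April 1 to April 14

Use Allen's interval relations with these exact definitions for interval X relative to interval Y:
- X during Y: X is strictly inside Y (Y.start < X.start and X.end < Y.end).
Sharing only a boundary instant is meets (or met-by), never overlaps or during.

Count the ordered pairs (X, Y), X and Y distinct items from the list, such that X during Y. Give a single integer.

Checking all 72 ordered pairs for relation 'during'; matching pairs in alphabetical order:
(task1, task4): task1 during task4 ✓
(task1, task7): task1 during task7 ✓
(task3, task4): task3 during task4 ✓
(task3, task5): task3 during task5 ✓
(task3, task8): task3 during task8 ✓
(task9, task2): task9 during task2 ✓
Count: 6.

6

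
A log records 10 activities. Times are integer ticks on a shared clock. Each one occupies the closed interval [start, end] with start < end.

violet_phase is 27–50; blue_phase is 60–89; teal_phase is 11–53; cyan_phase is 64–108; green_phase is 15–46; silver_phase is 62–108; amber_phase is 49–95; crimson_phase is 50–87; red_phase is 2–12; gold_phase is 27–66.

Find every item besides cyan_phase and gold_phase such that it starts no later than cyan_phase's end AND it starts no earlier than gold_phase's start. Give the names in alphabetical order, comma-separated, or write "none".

amber_phase, blue_phase, crimson_phase, silver_phase, violet_phase

Conditions: its start is no later than cyan_phase's end (X.start <= 108) AND its start is no earlier than gold_phase's start (X.start >= 27).
amber_phase: start 49 <= 108? ✓; start 49 >= 27? ✓ → yes.
blue_phase: start 60 <= 108? ✓; start 60 >= 27? ✓ → yes.
crimson_phase: start 50 <= 108? ✓; start 50 >= 27? ✓ → yes.
green_phase: start 15 <= 108? ✓; start 15 >= 27? ✗ → no.
red_phase: start 2 <= 108? ✓; start 2 >= 27? ✗ → no.
silver_phase: start 62 <= 108? ✓; start 62 >= 27? ✓ → yes.
teal_phase: start 11 <= 108? ✓; start 11 >= 27? ✗ → no.
violet_phase: start 27 <= 108? ✓; start 27 >= 27? ✓ → yes.
Result: amber_phase, blue_phase, crimson_phase, silver_phase, violet_phase.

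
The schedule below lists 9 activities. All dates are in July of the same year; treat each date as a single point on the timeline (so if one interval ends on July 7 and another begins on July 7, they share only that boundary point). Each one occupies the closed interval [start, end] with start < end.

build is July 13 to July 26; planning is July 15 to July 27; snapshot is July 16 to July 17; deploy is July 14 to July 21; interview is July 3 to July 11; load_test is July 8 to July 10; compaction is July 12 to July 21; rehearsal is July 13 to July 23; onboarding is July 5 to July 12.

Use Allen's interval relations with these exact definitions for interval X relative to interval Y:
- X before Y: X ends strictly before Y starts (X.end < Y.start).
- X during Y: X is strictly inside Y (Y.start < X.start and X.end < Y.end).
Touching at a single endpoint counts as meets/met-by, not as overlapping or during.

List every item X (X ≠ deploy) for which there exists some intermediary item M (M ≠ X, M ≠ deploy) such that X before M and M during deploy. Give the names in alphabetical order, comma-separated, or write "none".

interview, load_test, onboarding

Target deploy = [July 14, July 21].
Intermediaries M with M during deploy: snapshot.
Via snapshot — items with X before snapshot: interview, load_test, onboarding.
Union: interview, load_test, onboarding.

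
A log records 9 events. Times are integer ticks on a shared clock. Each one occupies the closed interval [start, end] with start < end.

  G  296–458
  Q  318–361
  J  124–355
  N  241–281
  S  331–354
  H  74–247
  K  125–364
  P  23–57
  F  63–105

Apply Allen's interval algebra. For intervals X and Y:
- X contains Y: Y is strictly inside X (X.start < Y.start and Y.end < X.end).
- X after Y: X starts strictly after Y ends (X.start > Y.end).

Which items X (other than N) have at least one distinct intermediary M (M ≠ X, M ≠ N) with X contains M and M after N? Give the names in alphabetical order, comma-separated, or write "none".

Target N = [241, 281].
Intermediaries M with M after N: G, Q, S.
Via G — items with X contains G: none.
Via Q — items with X contains Q: G, K.
Via S — items with X contains S: G, J, K, Q.
Union: G, J, K, Q.

G, J, K, Q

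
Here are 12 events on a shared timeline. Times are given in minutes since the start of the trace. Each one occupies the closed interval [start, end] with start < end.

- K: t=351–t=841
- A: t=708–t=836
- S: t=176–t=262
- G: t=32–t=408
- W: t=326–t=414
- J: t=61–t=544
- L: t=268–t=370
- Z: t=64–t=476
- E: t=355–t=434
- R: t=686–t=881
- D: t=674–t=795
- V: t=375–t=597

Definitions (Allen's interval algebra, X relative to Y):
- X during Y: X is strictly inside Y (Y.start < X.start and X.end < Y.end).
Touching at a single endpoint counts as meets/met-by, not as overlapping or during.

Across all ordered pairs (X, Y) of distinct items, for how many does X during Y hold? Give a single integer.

16

Checking all 132 ordered pairs for relation 'during'; matching pairs in alphabetical order:
(A, K): A during K ✓
(A, R): A during R ✓
(D, K): D during K ✓
(E, J): E during J ✓
(E, K): E during K ✓
(E, Z): E during Z ✓
(L, G): L during G ✓
(L, J): L during J ✓
(L, Z): L during Z ✓
(S, G): S during G ✓
(S, J): S during J ✓
(S, Z): S during Z ✓
(V, K): V during K ✓
(W, J): W during J ✓
(W, Z): W during Z ✓
(Z, J): Z during J ✓
Count: 16.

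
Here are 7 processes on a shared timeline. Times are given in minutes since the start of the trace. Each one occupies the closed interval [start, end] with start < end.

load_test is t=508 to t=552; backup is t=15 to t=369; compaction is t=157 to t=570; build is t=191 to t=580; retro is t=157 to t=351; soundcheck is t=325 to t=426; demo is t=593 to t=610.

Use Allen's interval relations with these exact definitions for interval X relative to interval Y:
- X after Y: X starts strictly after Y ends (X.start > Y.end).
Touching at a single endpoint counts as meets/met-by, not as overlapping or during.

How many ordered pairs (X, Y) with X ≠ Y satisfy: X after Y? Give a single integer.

9

Checking all 42 ordered pairs for relation 'after'; matching pairs in alphabetical order:
(demo, backup): demo after backup ✓
(demo, build): demo after build ✓
(demo, compaction): demo after compaction ✓
(demo, load_test): demo after load_test ✓
(demo, retro): demo after retro ✓
(demo, soundcheck): demo after soundcheck ✓
(load_test, backup): load_test after backup ✓
(load_test, retro): load_test after retro ✓
(load_test, soundcheck): load_test after soundcheck ✓
Count: 9.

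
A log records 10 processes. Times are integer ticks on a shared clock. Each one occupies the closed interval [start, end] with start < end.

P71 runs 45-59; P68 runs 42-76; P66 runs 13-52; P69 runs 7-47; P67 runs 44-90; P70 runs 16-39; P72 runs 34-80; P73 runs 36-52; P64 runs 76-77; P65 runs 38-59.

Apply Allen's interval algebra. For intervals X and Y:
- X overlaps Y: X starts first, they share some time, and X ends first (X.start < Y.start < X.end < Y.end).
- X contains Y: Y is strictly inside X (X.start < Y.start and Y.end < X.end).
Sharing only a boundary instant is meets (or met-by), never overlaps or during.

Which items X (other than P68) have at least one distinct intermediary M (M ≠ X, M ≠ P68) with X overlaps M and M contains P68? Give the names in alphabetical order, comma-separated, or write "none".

P66, P69, P70

Target P68 = [42, 76].
Intermediaries M with M contains P68: P72.
Via P72 — items with X overlaps P72: P66, P69, P70.
Union: P66, P69, P70.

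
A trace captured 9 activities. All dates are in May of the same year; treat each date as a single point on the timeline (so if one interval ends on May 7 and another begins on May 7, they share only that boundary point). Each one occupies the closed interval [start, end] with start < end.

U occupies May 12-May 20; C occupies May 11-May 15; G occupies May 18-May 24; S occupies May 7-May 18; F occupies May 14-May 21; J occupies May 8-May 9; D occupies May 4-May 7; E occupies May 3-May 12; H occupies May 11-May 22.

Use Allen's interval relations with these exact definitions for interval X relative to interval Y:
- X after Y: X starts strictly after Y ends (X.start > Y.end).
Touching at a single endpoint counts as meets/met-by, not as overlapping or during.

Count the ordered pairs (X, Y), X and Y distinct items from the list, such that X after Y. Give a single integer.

14

Checking all 72 ordered pairs for relation 'after'; matching pairs in alphabetical order:
(C, D): C after D ✓
(C, J): C after J ✓
(F, D): F after D ✓
(F, E): F after E ✓
(F, J): F after J ✓
(G, C): G after C ✓
(G, D): G after D ✓
(G, E): G after E ✓
(G, J): G after J ✓
(H, D): H after D ✓
(H, J): H after J ✓
(J, D): J after D ✓
(U, D): U after D ✓
(U, J): U after J ✓
Count: 14.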